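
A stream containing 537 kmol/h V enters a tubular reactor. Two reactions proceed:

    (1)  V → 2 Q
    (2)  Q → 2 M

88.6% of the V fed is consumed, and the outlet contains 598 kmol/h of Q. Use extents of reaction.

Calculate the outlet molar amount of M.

707 kmol/h

Conversion of V: V consumed = 1ξ₁ = 0.886 × 537 → ξ₁ = 475.8 kmol/h.
Q balance: n_Q = 0 + 2ξ₁ − 1ξ₂ = 598 → ξ₂ = (2·475.8 − 598)/1 = 353.6 kmol/h.
Outlet amounts (n = n₀ + Σ ν·ξ):
  V: 537 − 1(475.8) = 61.22
  Q: 0 + 2(475.8) − 1(353.6) = 598
  M: 0 + 2(353.6) = 707.1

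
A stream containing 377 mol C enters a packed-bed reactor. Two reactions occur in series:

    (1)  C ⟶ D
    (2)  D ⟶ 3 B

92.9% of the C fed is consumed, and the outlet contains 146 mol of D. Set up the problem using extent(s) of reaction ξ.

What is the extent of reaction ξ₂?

Conversion of C: C consumed = 1ξ₁ = 0.929 × 377 → ξ₁ = 350.2 mol.
D balance: n_D = 0 + 1ξ₁ − 1ξ₂ = 146 → ξ₂ = (1·350.2 − 146)/1 = 204.2 mol.
Outlet amounts (n = n₀ + Σ ν·ξ):
  C: 377 − 1(350.2) = 26.77
  D: 0 + 1(350.2) − 1(204.2) = 146
  B: 0 + 3(204.2) = 612.7

ξ₂ = 204 mol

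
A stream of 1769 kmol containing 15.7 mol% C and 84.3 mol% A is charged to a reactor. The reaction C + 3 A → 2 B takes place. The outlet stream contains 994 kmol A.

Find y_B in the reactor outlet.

For A: n = n₀ − 3ξ → 994 = 1491 − 3ξ, giving ξ = 165.8 kmol.
Outlet amounts (n = n₀ + ν ξ):
  C: 277.7 − 1(165.8) = 112
  A: 1491 − 3(165.8) = 994
  B: 0 + 2(165.8) = 331.5
Total out = 1437 kmol; y_B = 331.5 / 1437 = 0.2306.

0.231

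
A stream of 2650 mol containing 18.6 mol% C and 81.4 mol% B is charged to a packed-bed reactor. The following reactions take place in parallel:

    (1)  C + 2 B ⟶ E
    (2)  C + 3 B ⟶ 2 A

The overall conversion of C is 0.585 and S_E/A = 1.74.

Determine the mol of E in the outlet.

224 mol

Conversion of C: C consumed = 0.585 × 492.9 = 288.3 mol = 1ξ₁ + 1ξ₂.
Selectivity: 1ξ₁ / (2ξ₂) = 1.74 → ξ₁ = 3.48 ξ₂.
Substitute: (1·3.48 + 1) ξ₂ = 288.3 → ξ₂ = 64.36 mol, ξ₁ = 224 mol.
Outlet amounts (n = n₀ + Σ ν·ξ):
  C: 492.9 − 1(224) − 1(64.36) = 204.6
  B: 2157 − 2(224) − 3(64.36) = 1516
  E: 0 + 1(224) = 224
  A: 0 + 2(64.36) = 128.7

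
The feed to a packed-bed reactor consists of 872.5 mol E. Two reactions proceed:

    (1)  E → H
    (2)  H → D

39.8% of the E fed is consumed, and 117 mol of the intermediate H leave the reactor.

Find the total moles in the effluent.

872 mol

Conversion of E: E consumed = 1ξ₁ = 0.398 × 872.5 → ξ₁ = 347.3 mol.
H balance: n_H = 0 + 1ξ₁ − 1ξ₂ = 117 → ξ₂ = (1·347.3 − 117)/1 = 230.3 mol.
Outlet amounts (n = n₀ + Σ ν·ξ):
  E: 872.5 − 1(347.3) = 525.2
  H: 0 + 1(347.3) − 1(230.3) = 117
  D: 0 + 1(230.3) = 230.3
Total out = 525.2 + 117 + 230.3 = 872.5 mol.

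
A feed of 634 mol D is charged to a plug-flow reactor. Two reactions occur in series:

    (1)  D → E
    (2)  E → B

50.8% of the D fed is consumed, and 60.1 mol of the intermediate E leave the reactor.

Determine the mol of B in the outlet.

Conversion of D: D consumed = 1ξ₁ = 0.508 × 634 → ξ₁ = 322.1 mol.
E balance: n_E = 0 + 1ξ₁ − 1ξ₂ = 60.1 → ξ₂ = (1·322.1 − 60.1)/1 = 262 mol.
Outlet amounts (n = n₀ + Σ ν·ξ):
  D: 634 − 1(322.1) = 311.9
  E: 0 + 1(322.1) − 1(262) = 60.1
  B: 0 + 1(262) = 262

262 mol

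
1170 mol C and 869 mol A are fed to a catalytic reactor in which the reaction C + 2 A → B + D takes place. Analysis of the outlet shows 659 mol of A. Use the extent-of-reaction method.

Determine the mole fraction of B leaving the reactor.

0.0543

For A: n = n₀ − 2ξ → 659 = 869 − 2ξ, giving ξ = 105 mol.
Outlet amounts (n = n₀ + ν ξ):
  C: 1170 − 1(105) = 1065
  A: 869 − 2(105) = 659
  B: 0 + 1(105) = 105
  D: 0 + 1(105) = 105
Total out = 1934 mol; y_B = 105 / 1934 = 0.05429.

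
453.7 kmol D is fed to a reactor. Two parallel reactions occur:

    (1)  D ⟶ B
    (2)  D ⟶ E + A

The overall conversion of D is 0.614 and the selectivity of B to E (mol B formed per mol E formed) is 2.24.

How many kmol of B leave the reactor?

193 kmol

Conversion of D: D consumed = 0.614 × 453.7 = 278.6 kmol = 1ξ₁ + 1ξ₂.
Selectivity: 1ξ₁ / (1ξ₂) = 2.24 → ξ₁ = 2.24 ξ₂.
Substitute: (1·2.24 + 1) ξ₂ = 278.6 → ξ₂ = 85.98 kmol, ξ₁ = 192.6 kmol.
Outlet amounts (n = n₀ + Σ ν·ξ):
  D: 453.7 − 1(192.6) − 1(85.98) = 175.1
  B: 0 + 1(192.6) = 192.6
  E: 0 + 1(85.98) = 85.98
  A: 0 + 1(85.98) = 85.98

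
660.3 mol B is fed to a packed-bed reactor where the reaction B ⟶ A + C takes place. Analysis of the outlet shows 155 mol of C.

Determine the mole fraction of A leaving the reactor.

For C: n = n₀ + 1ξ → 155 = 0 + 1ξ, giving ξ = 155 mol.
Outlet amounts (n = n₀ + ν ξ):
  B: 660.3 − 1(155) = 505.3
  A: 0 + 1(155) = 155
  C: 0 + 1(155) = 155
Total out = 815.3 mol; y_A = 155 / 815.3 = 0.1901.

0.19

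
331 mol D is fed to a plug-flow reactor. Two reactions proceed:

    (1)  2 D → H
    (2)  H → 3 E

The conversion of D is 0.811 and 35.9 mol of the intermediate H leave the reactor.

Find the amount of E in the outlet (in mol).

295 mol

Conversion of D: D consumed = 2ξ₁ = 0.811 × 331 → ξ₁ = 134.2 mol.
H balance: n_H = 0 + 1ξ₁ − 1ξ₂ = 35.9 → ξ₂ = (1·134.2 − 35.9)/1 = 98.32 mol.
Outlet amounts (n = n₀ + Σ ν·ξ):
  D: 331 − 2(134.2) = 62.56
  H: 0 + 1(134.2) − 1(98.32) = 35.9
  E: 0 + 3(98.32) = 295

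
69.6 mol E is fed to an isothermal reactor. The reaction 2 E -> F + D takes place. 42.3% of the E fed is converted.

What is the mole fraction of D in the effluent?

0.211

E reacted = 0.423 × 69.6 = 29.44 mol; ν_E = −2, so ξ = 29.44/2 = 14.72 mol.
Outlet amounts (n = n₀ + ν ξ):
  E: 69.6 − 2(14.72) = 40.16
  F: 0 + 1(14.72) = 14.72
  D: 0 + 1(14.72) = 14.72
Total out = 69.6 mol; y_D = 14.72 / 69.6 = 0.2115.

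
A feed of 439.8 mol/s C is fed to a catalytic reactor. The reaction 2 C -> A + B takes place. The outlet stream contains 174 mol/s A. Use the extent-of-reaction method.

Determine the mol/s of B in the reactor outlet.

174 mol/s

For A: n = n₀ + 1ξ → 174 = 0 + 1ξ, giving ξ = 174 mol/s.
Outlet amounts (n = n₀ + ν ξ):
  C: 439.8 − 2(174) = 91.8
  A: 0 + 1(174) = 174
  B: 0 + 1(174) = 174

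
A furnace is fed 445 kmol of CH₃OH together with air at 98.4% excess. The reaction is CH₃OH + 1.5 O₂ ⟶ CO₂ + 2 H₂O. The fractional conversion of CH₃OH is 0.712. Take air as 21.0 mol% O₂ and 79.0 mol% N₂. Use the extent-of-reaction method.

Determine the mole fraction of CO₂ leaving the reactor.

0.0459

Stoichiometric O₂ = 1.5 × 445 = 667.5 kmol; O₂ fed = 667.5 × 1.984 = 1324 kmol.
N₂ fed = 1324 × 79/21 = 4982 kmol.
Fuel reacted = 0.712 × 445 → ξ = 316.8 kmol.
Outlet (n = n₀ + ν ξ):
  CH₃OH: 445 − 1(316.8) = 128.2
  O₂: 1324 − 1.5(316.8) = 849.1
  N₂: 4982 (inert)
  CO₂: 0 + 1(316.8) = 316.8
  H₂O: 0 + 2(316.8) = 633.7
Total out = 6910 kmol; y_CO₂ = 316.8 / 6910 = 0.04585.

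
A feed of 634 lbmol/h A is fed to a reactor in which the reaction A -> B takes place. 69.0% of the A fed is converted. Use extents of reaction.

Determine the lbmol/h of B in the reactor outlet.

437 lbmol/h

A reacted = 0.69 × 634 = 437.5 lbmol/h; ν_A = −1, so ξ = 437.5/1 = 437.5 lbmol/h.
Outlet amounts (n = n₀ + ν ξ):
  A: 634 − 1(437.5) = 196.5
  B: 0 + 1(437.5) = 437.5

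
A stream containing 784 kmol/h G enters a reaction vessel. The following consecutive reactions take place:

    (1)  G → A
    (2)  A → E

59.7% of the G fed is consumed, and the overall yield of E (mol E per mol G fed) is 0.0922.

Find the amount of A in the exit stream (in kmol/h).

Conversion of G: G consumed = 1ξ₁ = 0.597 × 784 → ξ₁ = 468 kmol/h.
Yield of E: 1ξ₂ / 784 = 0.0922 → ξ₂ = 72.28 kmol/h.
Outlet amounts (n = n₀ + Σ ν·ξ):
  G: 784 − 1(468) = 316
  A: 0 + 1(468) − 1(72.28) = 395.8
  E: 0 + 1(72.28) = 72.28

396 kmol/h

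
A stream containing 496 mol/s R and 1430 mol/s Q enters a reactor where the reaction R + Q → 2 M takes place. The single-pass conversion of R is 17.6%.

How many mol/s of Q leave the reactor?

R reacted = 0.176 × 496 = 87.3 mol/s; ν_R = −1, so ξ = 87.3/1 = 87.3 mol/s.
Outlet amounts (n = n₀ + ν ξ):
  R: 496 − 1(87.3) = 408.7
  Q: 1430 − 1(87.3) = 1343
  M: 0 + 2(87.3) = 174.6

1340 mol/s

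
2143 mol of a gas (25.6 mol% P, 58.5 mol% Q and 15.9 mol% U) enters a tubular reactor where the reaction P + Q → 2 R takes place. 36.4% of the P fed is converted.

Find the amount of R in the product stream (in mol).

399 mol

P reacted = 0.364 × 548.6 = 199.7 mol; ν_P = −1, so ξ = 199.7/1 = 199.7 mol.
Outlet amounts (n = n₀ + ν ξ):
  P: 548.6 − 1(199.7) = 348.9
  Q: 1254 − 1(199.7) = 1054
  R: 0 + 2(199.7) = 399.4
  U: 340.7 (inert)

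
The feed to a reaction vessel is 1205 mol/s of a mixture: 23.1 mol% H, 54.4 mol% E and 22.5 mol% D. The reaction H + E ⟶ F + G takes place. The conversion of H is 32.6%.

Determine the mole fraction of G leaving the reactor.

H reacted = 0.326 × 278.4 = 90.74 mol/s; ν_H = −1, so ξ = 90.74/1 = 90.74 mol/s.
Outlet amounts (n = n₀ + ν ξ):
  H: 278.4 − 1(90.74) = 187.6
  E: 655.5 − 1(90.74) = 564.8
  F: 0 + 1(90.74) = 90.74
  G: 0 + 1(90.74) = 90.74
  D: 271.1 (inert)
Total out = 1205 mol/s; y_G = 90.74 / 1205 = 0.07531.

0.0753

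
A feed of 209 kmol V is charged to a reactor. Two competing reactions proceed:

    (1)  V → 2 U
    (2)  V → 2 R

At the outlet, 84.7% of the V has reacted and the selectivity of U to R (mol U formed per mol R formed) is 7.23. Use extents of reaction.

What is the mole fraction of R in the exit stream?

0.111

Conversion of V: V consumed = 0.847 × 209 = 177 kmol = 1ξ₁ + 1ξ₂.
Selectivity: 2ξ₁ / (2ξ₂) = 7.23 → ξ₁ = 7.23 ξ₂.
Substitute: (1·7.23 + 1) ξ₂ = 177 → ξ₂ = 21.51 kmol, ξ₁ = 155.5 kmol.
Outlet amounts (n = n₀ + Σ ν·ξ):
  V: 209 − 1(155.5) − 1(21.51) = 31.98
  U: 0 + 2(155.5) = 311
  R: 0 + 2(21.51) = 43.02
Total out = 386 kmol; y_R = 43.02 / 386 = 0.1114.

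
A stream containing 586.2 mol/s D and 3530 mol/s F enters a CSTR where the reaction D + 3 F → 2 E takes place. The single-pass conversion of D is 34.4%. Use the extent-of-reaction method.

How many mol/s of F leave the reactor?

2930 mol/s

D reacted = 0.344 × 586.2 = 201.7 mol/s; ν_D = −1, so ξ = 201.7/1 = 201.7 mol/s.
Outlet amounts (n = n₀ + ν ξ):
  D: 586.2 − 1(201.7) = 384.5
  F: 3530 − 3(201.7) = 2925
  E: 0 + 2(201.7) = 403.3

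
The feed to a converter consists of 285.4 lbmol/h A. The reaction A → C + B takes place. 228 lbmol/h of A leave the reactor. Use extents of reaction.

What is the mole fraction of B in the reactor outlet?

For A: n = n₀ − 1ξ → 228 = 285.4 − 1ξ, giving ξ = 57.4 lbmol/h.
Outlet amounts (n = n₀ + ν ξ):
  A: 285.4 − 1(57.4) = 228
  C: 0 + 1(57.4) = 57.4
  B: 0 + 1(57.4) = 57.4
Total out = 342.8 lbmol/h; y_B = 57.4 / 342.8 = 0.1674.

0.167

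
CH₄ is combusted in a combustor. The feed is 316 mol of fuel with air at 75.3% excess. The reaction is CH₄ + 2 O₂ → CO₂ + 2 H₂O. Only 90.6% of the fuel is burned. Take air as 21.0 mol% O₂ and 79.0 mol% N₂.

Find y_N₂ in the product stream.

0.745

Stoichiometric O₂ = 2 × 316 = 632 mol; O₂ fed = 632 × 1.753 = 1108 mol.
N₂ fed = 1108 × 79/21 = 4168 mol.
Fuel reacted = 0.906 × 316 → ξ = 286.3 mol.
Outlet (n = n₀ + ν ξ):
  CH₄: 316 − 1(286.3) = 29.7
  O₂: 1108 − 2(286.3) = 535.3
  N₂: 4168 (inert)
  CO₂: 0 + 1(286.3) = 286.3
  H₂O: 0 + 2(286.3) = 572.6
Total out = 5592 mol; y_N₂ = 4168 / 5592 = 0.7454.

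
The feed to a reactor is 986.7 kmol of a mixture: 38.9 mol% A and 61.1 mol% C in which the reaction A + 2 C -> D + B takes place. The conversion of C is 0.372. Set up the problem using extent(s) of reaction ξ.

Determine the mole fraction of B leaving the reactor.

C reacted = 0.372 × 602.9 = 224.3 kmol; ν_C = −2, so ξ = 224.3/2 = 112.1 kmol.
Outlet amounts (n = n₀ + ν ξ):
  A: 383.8 − 1(112.1) = 271.7
  C: 602.9 − 2(112.1) = 378.6
  D: 0 + 1(112.1) = 112.1
  B: 0 + 1(112.1) = 112.1
Total out = 874.6 kmol; y_B = 112.1 / 874.6 = 0.1282.

0.128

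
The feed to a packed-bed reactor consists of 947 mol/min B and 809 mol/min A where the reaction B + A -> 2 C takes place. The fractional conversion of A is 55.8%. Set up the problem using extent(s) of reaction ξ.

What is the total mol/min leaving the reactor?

1760 mol/min

A reacted = 0.558 × 809 = 451.4 mol/min; ν_A = −1, so ξ = 451.4/1 = 451.4 mol/min.
Outlet amounts (n = n₀ + ν ξ):
  B: 947 − 1(451.4) = 495.6
  A: 809 − 1(451.4) = 357.6
  C: 0 + 2(451.4) = 902.8
Total out = 495.6 + 357.6 + 902.8 = 1756 mol/min.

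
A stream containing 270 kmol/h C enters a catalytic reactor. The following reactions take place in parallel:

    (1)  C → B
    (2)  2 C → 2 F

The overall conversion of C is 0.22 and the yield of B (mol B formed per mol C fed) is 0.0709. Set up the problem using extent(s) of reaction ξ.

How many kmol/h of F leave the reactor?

40.3 kmol/h

Yield of B: 1ξ₁ / 270 = 0.0709 → ξ₁ = 19.14 kmol/h.
Conversion of C: 1ξ₁ + 2ξ₂ = 0.22 × 270 = 59.4 → ξ₂ = 20.13 kmol/h.
Outlet amounts (n = n₀ + Σ ν·ξ):
  C: 270 − 1(19.14) − 2(20.13) = 210.6
  B: 0 + 1(19.14) = 19.14
  F: 0 + 2(20.13) = 40.26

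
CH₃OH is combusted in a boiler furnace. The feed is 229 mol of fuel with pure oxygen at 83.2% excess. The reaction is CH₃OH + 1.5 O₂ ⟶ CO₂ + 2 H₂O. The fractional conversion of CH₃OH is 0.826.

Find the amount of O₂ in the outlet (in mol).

Stoichiometric O₂ = 1.5 × 229 = 343.5 mol; O₂ fed = 343.5 × 1.832 = 629.3 mol.
Fuel reacted = 0.826 × 229 → ξ = 189.2 mol.
Outlet (n = n₀ + ν ξ):
  CH₃OH: 229 − 1(189.2) = 39.85
  O₂: 629.3 − 1.5(189.2) = 345.6
  CO₂: 0 + 1(189.2) = 189.2
  H₂O: 0 + 2(189.2) = 378.3

346 mol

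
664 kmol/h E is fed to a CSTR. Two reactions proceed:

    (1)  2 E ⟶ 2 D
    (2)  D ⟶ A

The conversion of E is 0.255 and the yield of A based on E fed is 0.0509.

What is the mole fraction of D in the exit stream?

Conversion of E: E consumed = 2ξ₁ = 0.255 × 664 → ξ₁ = 84.66 kmol/h.
Yield of A: 1ξ₂ / 664 = 0.0509 → ξ₂ = 33.8 kmol/h.
Outlet amounts (n = n₀ + Σ ν·ξ):
  E: 664 − 2(84.66) = 494.7
  D: 0 + 2(84.66) − 1(33.8) = 135.5
  A: 0 + 1(33.8) = 33.8
Total out = 664 kmol/h; y_D = 135.5 / 664 = 0.2041.

0.204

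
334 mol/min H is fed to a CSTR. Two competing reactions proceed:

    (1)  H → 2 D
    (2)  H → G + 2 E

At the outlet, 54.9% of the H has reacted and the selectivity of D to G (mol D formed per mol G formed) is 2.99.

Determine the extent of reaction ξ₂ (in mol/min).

Conversion of H: H consumed = 0.549 × 334 = 183.4 mol/min = 1ξ₁ + 1ξ₂.
Selectivity: 2ξ₁ / (1ξ₂) = 2.99 → ξ₁ = 1.495 ξ₂.
Substitute: (1·1.495 + 1) ξ₂ = 183.4 → ξ₂ = 73.49 mol/min, ξ₁ = 109.9 mol/min.
Outlet amounts (n = n₀ + Σ ν·ξ):
  H: 334 − 1(109.9) − 1(73.49) = 150.6
  D: 0 + 2(109.9) = 219.7
  G: 0 + 1(73.49) = 73.49
  E: 0 + 2(73.49) = 147

ξ₂ = 73.5 mol/min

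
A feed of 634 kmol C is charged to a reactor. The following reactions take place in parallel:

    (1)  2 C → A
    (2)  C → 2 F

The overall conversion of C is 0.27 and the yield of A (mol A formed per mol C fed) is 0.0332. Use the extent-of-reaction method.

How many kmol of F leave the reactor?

258 kmol

Yield of A: 1ξ₁ / 634 = 0.0332 → ξ₁ = 21.05 kmol.
Conversion of C: 2ξ₁ + 1ξ₂ = 0.27 × 634 = 171.2 → ξ₂ = 129.1 kmol.
Outlet amounts (n = n₀ + Σ ν·ξ):
  C: 634 − 2(21.05) − 1(129.1) = 462.8
  A: 0 + 1(21.05) = 21.05
  F: 0 + 2(129.1) = 258.2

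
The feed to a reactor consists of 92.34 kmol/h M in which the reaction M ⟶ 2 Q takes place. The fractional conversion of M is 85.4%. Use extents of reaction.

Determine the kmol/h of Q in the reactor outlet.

158 kmol/h

M reacted = 0.854 × 92.34 = 78.86 kmol/h; ν_M = −1, so ξ = 78.86/1 = 78.86 kmol/h.
Outlet amounts (n = n₀ + ν ξ):
  M: 92.34 − 1(78.86) = 13.48
  Q: 0 + 2(78.86) = 157.7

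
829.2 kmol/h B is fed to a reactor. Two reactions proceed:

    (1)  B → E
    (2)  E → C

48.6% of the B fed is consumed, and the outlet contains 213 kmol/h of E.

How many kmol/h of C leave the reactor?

190 kmol/h

Conversion of B: B consumed = 1ξ₁ = 0.486 × 829.2 → ξ₁ = 403 kmol/h.
E balance: n_E = 0 + 1ξ₁ − 1ξ₂ = 213 → ξ₂ = (1·403 − 213)/1 = 190 kmol/h.
Outlet amounts (n = n₀ + Σ ν·ξ):
  B: 829.2 − 1(403) = 426.2
  E: 0 + 1(403) − 1(190) = 213
  C: 0 + 1(190) = 190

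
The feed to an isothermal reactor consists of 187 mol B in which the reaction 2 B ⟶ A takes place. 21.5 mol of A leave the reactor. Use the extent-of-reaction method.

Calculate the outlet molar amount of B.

144 mol

For A: n = n₀ + 1ξ → 21.5 = 0 + 1ξ, giving ξ = 21.5 mol.
Outlet amounts (n = n₀ + ν ξ):
  B: 187 − 2(21.5) = 144
  A: 0 + 1(21.5) = 21.5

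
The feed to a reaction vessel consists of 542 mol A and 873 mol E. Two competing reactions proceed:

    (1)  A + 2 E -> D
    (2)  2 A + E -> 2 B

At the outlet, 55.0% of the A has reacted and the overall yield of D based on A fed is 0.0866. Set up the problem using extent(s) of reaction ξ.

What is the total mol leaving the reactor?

1200 mol

Yield of D: 1ξ₁ / 542 = 0.0866 → ξ₁ = 46.94 mol.
Conversion of A: 1ξ₁ + 2ξ₂ = 0.55 × 542 = 298.1 → ξ₂ = 125.6 mol.
Outlet amounts (n = n₀ + Σ ν·ξ):
  A: 542 − 1(46.94) − 2(125.6) = 243.9
  E: 873 − 2(46.94) − 1(125.6) = 653.5
  D: 0 + 1(46.94) = 46.94
  B: 0 + 2(125.6) = 251.2
Total out = 243.9 + 653.5 + 46.94 + 251.2 = 1196 mol.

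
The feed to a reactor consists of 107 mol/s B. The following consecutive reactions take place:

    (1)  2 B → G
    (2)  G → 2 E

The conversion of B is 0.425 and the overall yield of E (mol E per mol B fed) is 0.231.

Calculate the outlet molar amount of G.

Conversion of B: B consumed = 2ξ₁ = 0.425 × 107 → ξ₁ = 22.74 mol/s.
Yield of E: 2ξ₂ / 107 = 0.231 → ξ₂ = 12.36 mol/s.
Outlet amounts (n = n₀ + Σ ν·ξ):
  B: 107 − 2(22.74) = 61.52
  G: 0 + 1(22.74) − 1(12.36) = 10.38
  E: 0 + 2(12.36) = 24.72

10.4 mol/s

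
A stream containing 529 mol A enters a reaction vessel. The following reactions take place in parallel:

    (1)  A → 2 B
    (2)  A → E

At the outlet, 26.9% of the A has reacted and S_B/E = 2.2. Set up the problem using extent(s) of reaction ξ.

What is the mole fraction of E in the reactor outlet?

Conversion of A: A consumed = 0.269 × 529 = 142.3 mol = 1ξ₁ + 1ξ₂.
Selectivity: 2ξ₁ / (1ξ₂) = 2.2 → ξ₁ = 1.1 ξ₂.
Substitute: (1·1.1 + 1) ξ₂ = 142.3 → ξ₂ = 67.76 mol, ξ₁ = 74.54 mol.
Outlet amounts (n = n₀ + Σ ν·ξ):
  A: 529 − 1(74.54) − 1(67.76) = 386.7
  B: 0 + 2(74.54) = 149.1
  E: 0 + 1(67.76) = 67.76
Total out = 603.5 mol; y_E = 67.76 / 603.5 = 0.1123.

0.112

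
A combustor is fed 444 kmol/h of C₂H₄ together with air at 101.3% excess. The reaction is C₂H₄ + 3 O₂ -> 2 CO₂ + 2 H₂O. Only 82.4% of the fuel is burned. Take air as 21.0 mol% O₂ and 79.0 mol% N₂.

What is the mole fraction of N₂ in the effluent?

0.763

Stoichiometric O₂ = 3 × 444 = 1332 kmol/h; O₂ fed = 1332 × 2.013 = 2681 kmol/h.
N₂ fed = 2681 × 79/21 = 10090 kmol/h.
Fuel reacted = 0.824 × 444 → ξ = 365.9 kmol/h.
Outlet (n = n₀ + ν ξ):
  C₂H₄: 444 − 1(365.9) = 78.14
  O₂: 2681 − 3(365.9) = 1584
  N₂: 10090 (inert)
  CO₂: 0 + 2(365.9) = 731.7
  H₂O: 0 + 2(365.9) = 731.7
Total out = 13210 kmol/h; y_N₂ = 10090 / 13210 = 0.7635.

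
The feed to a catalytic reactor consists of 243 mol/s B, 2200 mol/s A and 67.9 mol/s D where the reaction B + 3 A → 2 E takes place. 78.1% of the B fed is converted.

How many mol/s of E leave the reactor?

B reacted = 0.781 × 243 = 189.8 mol/s; ν_B = −1, so ξ = 189.8/1 = 189.8 mol/s.
Outlet amounts (n = n₀ + ν ξ):
  B: 243 − 1(189.8) = 53.22
  A: 2200 − 3(189.8) = 1631
  E: 0 + 2(189.8) = 379.6
  D: 67.9 (inert)

380 mol/s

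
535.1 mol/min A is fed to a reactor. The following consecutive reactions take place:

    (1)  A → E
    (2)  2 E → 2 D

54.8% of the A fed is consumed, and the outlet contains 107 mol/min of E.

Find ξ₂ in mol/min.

Conversion of A: A consumed = 1ξ₁ = 0.548 × 535.1 → ξ₁ = 293.2 mol/min.
E balance: n_E = 0 + 1ξ₁ − 2ξ₂ = 107 → ξ₂ = (1·293.2 − 107)/2 = 93.12 mol/min.
Outlet amounts (n = n₀ + Σ ν·ξ):
  A: 535.1 − 1(293.2) = 241.9
  E: 0 + 1(293.2) − 2(93.12) = 107
  D: 0 + 2(93.12) = 186.2

ξ₂ = 93.1 mol/min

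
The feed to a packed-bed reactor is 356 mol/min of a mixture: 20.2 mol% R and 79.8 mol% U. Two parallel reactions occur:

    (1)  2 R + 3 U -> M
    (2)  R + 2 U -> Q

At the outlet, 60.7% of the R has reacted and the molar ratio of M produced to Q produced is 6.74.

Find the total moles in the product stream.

Conversion of R: R consumed = 0.607 × 71.91 = 43.65 mol/min = 2ξ₁ + 1ξ₂.
Selectivity: 1ξ₁ / (1ξ₂) = 6.74 → ξ₁ = 6.74 ξ₂.
Substitute: (2·6.74 + 1) ξ₂ = 43.65 → ξ₂ = 3.015 mol/min, ξ₁ = 20.32 mol/min.
Outlet amounts (n = n₀ + Σ ν·ξ):
  R: 71.91 − 2(20.32) − 1(3.015) = 28.26
  U: 284.1 − 3(20.32) − 2(3.015) = 217.1
  M: 0 + 1(20.32) = 20.32
  Q: 0 + 1(3.015) = 3.015
Total out = 28.26 + 217.1 + 20.32 + 3.015 = 268.7 mol/min.

269 mol/min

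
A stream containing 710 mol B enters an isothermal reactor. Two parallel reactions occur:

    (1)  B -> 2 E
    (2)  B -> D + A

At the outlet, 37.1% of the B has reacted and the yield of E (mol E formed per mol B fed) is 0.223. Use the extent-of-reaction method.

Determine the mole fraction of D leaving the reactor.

0.189

Yield of E: 2ξ₁ / 710 = 0.223 → ξ₁ = 79.17 mol.
Conversion of B: 1ξ₁ + 1ξ₂ = 0.371 × 710 = 263.4 → ξ₂ = 184.2 mol.
Outlet amounts (n = n₀ + Σ ν·ξ):
  B: 710 − 1(79.17) − 1(184.2) = 446.6
  E: 0 + 2(79.17) = 158.3
  D: 0 + 1(184.2) = 184.2
  A: 0 + 1(184.2) = 184.2
Total out = 973.4 mol; y_D = 184.2 / 973.4 = 0.1893.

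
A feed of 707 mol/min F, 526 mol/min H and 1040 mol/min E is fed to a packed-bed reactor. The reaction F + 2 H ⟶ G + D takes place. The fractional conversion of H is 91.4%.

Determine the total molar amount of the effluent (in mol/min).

2030 mol/min

H reacted = 0.914 × 526 = 480.8 mol/min; ν_H = −2, so ξ = 480.8/2 = 240.4 mol/min.
Outlet amounts (n = n₀ + ν ξ):
  F: 707 − 1(240.4) = 466.6
  H: 526 − 2(240.4) = 45.24
  G: 0 + 1(240.4) = 240.4
  D: 0 + 1(240.4) = 240.4
  E: 1040 (inert)
Total out = 466.6 + 45.24 + 240.4 + 240.4 + 1040 = 2033 mol/min.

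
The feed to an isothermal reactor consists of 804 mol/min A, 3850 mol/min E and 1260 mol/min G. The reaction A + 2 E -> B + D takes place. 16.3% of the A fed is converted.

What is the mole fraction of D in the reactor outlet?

0.0227

A reacted = 0.163 × 804 = 131.1 mol/min; ν_A = −1, so ξ = 131.1/1 = 131.1 mol/min.
Outlet amounts (n = n₀ + ν ξ):
  A: 804 − 1(131.1) = 672.9
  E: 3850 − 2(131.1) = 3588
  B: 0 + 1(131.1) = 131.1
  D: 0 + 1(131.1) = 131.1
  G: 1260 (inert)
Total out = 5783 mol/min; y_D = 131.1 / 5783 = 0.02266.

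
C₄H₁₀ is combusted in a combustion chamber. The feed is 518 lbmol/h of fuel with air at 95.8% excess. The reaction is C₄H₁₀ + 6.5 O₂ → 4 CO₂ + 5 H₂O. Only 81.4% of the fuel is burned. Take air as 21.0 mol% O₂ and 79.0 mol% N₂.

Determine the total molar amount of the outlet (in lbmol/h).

Stoichiometric O₂ = 6.5 × 518 = 3367 lbmol/h; O₂ fed = 3367 × 1.958 = 6593 lbmol/h.
N₂ fed = 6593 × 79/21 = 24800 lbmol/h.
Fuel reacted = 0.814 × 518 → ξ = 421.7 lbmol/h.
Outlet (n = n₀ + ν ξ):
  C₄H₁₀: 518 − 1(421.7) = 96.35
  O₂: 6593 − 6.5(421.7) = 3852
  N₂: 24800 (inert)
  CO₂: 0 + 4(421.7) = 1687
  H₂O: 0 + 5(421.7) = 2108
Total out = 96.35 + 3852 + 24800 + 1687 + 2108 = 32540 lbmol/h.

32500 lbmol/h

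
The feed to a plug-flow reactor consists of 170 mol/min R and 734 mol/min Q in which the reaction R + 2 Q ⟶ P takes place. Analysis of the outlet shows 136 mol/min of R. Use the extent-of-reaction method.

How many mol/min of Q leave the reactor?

For R: n = n₀ − 1ξ → 136 = 170 − 1ξ, giving ξ = 34 mol/min.
Outlet amounts (n = n₀ + ν ξ):
  R: 170 − 1(34) = 136
  Q: 734 − 2(34) = 666
  P: 0 + 1(34) = 34

666 mol/min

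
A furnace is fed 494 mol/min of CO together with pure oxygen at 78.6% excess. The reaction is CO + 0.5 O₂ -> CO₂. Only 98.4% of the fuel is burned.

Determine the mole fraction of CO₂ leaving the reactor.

0.702

Stoichiometric O₂ = 0.5 × 494 = 247 mol/min; O₂ fed = 247 × 1.786 = 441.1 mol/min.
Fuel reacted = 0.984 × 494 → ξ = 486.1 mol/min.
Outlet (n = n₀ + ν ξ):
  CO: 494 − 1(486.1) = 7.904
  O₂: 441.1 − 0.5(486.1) = 198.1
  CO₂: 0 + 1(486.1) = 486.1
Total out = 692.1 mol/min; y_CO₂ = 486.1 / 692.1 = 0.7024.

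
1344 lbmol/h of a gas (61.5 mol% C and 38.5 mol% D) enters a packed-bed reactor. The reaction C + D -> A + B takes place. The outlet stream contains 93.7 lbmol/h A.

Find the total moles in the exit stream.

1340 lbmol/h

For A: n = n₀ + 1ξ → 93.7 = 0 + 1ξ, giving ξ = 93.7 lbmol/h.
Outlet amounts (n = n₀ + ν ξ):
  C: 826.6 − 1(93.7) = 732.9
  D: 517.4 − 1(93.7) = 423.7
  A: 0 + 1(93.7) = 93.7
  B: 0 + 1(93.7) = 93.7
Total out = 732.9 + 423.7 + 93.7 + 93.7 = 1344 lbmol/h.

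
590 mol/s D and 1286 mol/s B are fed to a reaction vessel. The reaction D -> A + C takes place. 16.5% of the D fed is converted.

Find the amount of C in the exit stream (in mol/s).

97.4 mol/s

D reacted = 0.165 × 590 = 97.35 mol/s; ν_D = −1, so ξ = 97.35/1 = 97.35 mol/s.
Outlet amounts (n = n₀ + ν ξ):
  D: 590 − 1(97.35) = 492.6
  A: 0 + 1(97.35) = 97.35
  C: 0 + 1(97.35) = 97.35
  B: 1286 (inert)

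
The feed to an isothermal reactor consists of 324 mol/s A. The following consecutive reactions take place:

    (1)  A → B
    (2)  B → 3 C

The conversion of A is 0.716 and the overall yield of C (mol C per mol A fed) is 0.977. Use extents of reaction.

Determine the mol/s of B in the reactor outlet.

Conversion of A: A consumed = 1ξ₁ = 0.716 × 324 → ξ₁ = 232 mol/s.
Yield of C: 3ξ₂ / 324 = 0.977 → ξ₂ = 105.5 mol/s.
Outlet amounts (n = n₀ + Σ ν·ξ):
  A: 324 − 1(232) = 92.02
  B: 0 + 1(232) − 1(105.5) = 126.5
  C: 0 + 3(105.5) = 316.5

126 mol/s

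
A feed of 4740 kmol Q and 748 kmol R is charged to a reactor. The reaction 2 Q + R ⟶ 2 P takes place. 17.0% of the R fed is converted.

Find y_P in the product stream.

R reacted = 0.17 × 748 = 127.2 kmol; ν_R = −1, so ξ = 127.2/1 = 127.2 kmol.
Outlet amounts (n = n₀ + ν ξ):
  Q: 4740 − 2(127.2) = 4486
  R: 748 − 1(127.2) = 620.8
  P: 0 + 2(127.2) = 254.3
Total out = 5361 kmol; y_P = 254.3 / 5361 = 0.04744.

0.0474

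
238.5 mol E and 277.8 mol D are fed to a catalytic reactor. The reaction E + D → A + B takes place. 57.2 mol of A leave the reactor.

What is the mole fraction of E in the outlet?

For A: n = n₀ + 1ξ → 57.2 = 0 + 1ξ, giving ξ = 57.2 mol.
Outlet amounts (n = n₀ + ν ξ):
  E: 238.5 − 1(57.2) = 181.3
  D: 277.8 − 1(57.2) = 220.6
  A: 0 + 1(57.2) = 57.2
  B: 0 + 1(57.2) = 57.2
Total out = 516.3 mol; y_E = 181.3 / 516.3 = 0.3512.

0.351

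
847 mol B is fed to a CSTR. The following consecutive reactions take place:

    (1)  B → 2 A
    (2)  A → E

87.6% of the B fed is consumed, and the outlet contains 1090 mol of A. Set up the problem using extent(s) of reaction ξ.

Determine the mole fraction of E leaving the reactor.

0.248

Conversion of B: B consumed = 1ξ₁ = 0.876 × 847 → ξ₁ = 742 mol.
A balance: n_A = 0 + 2ξ₁ − 1ξ₂ = 1090 → ξ₂ = (2·742 − 1090)/1 = 393.9 mol.
Outlet amounts (n = n₀ + Σ ν·ξ):
  B: 847 − 1(742) = 105
  A: 0 + 2(742) − 1(393.9) = 1090
  E: 0 + 1(393.9) = 393.9
Total out = 1589 mol; y_E = 393.9 / 1589 = 0.2479.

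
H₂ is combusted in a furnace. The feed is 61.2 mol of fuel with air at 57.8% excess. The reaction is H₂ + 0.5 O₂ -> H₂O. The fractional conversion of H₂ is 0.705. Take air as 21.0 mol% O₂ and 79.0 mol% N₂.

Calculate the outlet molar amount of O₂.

Stoichiometric O₂ = 0.5 × 61.2 = 30.6 mol; O₂ fed = 30.6 × 1.578 = 48.29 mol.
N₂ fed = 48.29 × 79/21 = 181.7 mol.
Fuel reacted = 0.705 × 61.2 → ξ = 43.15 mol.
Outlet (n = n₀ + ν ξ):
  H₂: 61.2 − 1(43.15) = 18.05
  O₂: 48.29 − 0.5(43.15) = 26.71
  N₂: 181.7 (inert)
  H₂O: 0 + 1(43.15) = 43.15

26.7 mol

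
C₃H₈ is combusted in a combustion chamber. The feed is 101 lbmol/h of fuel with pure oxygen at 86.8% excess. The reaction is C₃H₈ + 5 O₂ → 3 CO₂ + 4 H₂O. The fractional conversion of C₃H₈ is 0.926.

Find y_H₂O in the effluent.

0.329

Stoichiometric O₂ = 5 × 101 = 505 lbmol/h; O₂ fed = 505 × 1.868 = 943.3 lbmol/h.
Fuel reacted = 0.926 × 101 → ξ = 93.53 lbmol/h.
Outlet (n = n₀ + ν ξ):
  C₃H₈: 101 − 1(93.53) = 7.474
  O₂: 943.3 − 5(93.53) = 475.7
  CO₂: 0 + 3(93.53) = 280.6
  H₂O: 0 + 4(93.53) = 374.1
Total out = 1138 lbmol/h; y_H₂O = 374.1 / 1138 = 0.3288.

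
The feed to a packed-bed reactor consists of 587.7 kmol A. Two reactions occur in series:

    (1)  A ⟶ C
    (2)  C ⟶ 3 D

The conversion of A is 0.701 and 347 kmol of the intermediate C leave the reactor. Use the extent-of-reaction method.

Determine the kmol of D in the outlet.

Conversion of A: A consumed = 1ξ₁ = 0.701 × 587.7 → ξ₁ = 412 kmol.
C balance: n_C = 0 + 1ξ₁ − 1ξ₂ = 347 → ξ₂ = (1·412 − 347)/1 = 64.98 kmol.
Outlet amounts (n = n₀ + Σ ν·ξ):
  A: 587.7 − 1(412) = 175.7
  C: 0 + 1(412) − 1(64.98) = 347
  D: 0 + 3(64.98) = 194.9

195 kmol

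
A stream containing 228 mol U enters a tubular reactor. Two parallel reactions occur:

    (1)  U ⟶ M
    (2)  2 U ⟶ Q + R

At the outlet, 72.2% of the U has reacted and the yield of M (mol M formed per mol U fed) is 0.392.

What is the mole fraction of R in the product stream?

Yield of M: 1ξ₁ / 228 = 0.392 → ξ₁ = 89.38 mol.
Conversion of U: 1ξ₁ + 2ξ₂ = 0.722 × 228 = 164.6 → ξ₂ = 37.62 mol.
Outlet amounts (n = n₀ + Σ ν·ξ):
  U: 228 − 1(89.38) − 2(37.62) = 63.38
  M: 0 + 1(89.38) = 89.38
  Q: 0 + 1(37.62) = 37.62
  R: 0 + 1(37.62) = 37.62
Total out = 228 mol; y_R = 37.62 / 228 = 0.165.

0.165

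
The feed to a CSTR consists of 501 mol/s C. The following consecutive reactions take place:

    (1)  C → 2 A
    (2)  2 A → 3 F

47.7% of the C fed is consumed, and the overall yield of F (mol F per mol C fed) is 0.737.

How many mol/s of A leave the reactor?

Conversion of C: C consumed = 1ξ₁ = 0.477 × 501 → ξ₁ = 239 mol/s.
Yield of F: 3ξ₂ / 501 = 0.737 → ξ₂ = 123.1 mol/s.
Outlet amounts (n = n₀ + Σ ν·ξ):
  C: 501 − 1(239) = 262
  A: 0 + 2(239) − 2(123.1) = 231.8
  F: 0 + 3(123.1) = 369.2

232 mol/s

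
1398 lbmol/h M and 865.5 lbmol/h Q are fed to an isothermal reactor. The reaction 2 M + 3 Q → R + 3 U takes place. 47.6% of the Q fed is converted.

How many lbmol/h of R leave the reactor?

137 lbmol/h

Q reacted = 0.476 × 865.5 = 412 lbmol/h; ν_Q = −3, so ξ = 412/3 = 137.3 lbmol/h.
Outlet amounts (n = n₀ + ν ξ):
  M: 1398 − 2(137.3) = 1123
  Q: 865.5 − 3(137.3) = 453.5
  R: 0 + 1(137.3) = 137.3
  U: 0 + 3(137.3) = 412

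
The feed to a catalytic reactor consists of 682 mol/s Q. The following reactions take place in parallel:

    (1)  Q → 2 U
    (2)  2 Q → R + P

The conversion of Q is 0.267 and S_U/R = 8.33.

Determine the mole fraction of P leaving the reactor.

Conversion of Q: Q consumed = 0.267 × 682 = 182.1 mol/s = 1ξ₁ + 2ξ₂.
Selectivity: 2ξ₁ / (1ξ₂) = 8.33 → ξ₁ = 4.165 ξ₂.
Substitute: (1·4.165 + 2) ξ₂ = 182.1 → ξ₂ = 29.54 mol/s, ξ₁ = 123 mol/s.
Outlet amounts (n = n₀ + Σ ν·ξ):
  Q: 682 − 1(123) − 2(29.54) = 499.9
  U: 0 + 2(123) = 246
  R: 0 + 1(29.54) = 29.54
  P: 0 + 1(29.54) = 29.54
Total out = 805 mol/s; y_P = 29.54 / 805 = 0.03669.

0.0367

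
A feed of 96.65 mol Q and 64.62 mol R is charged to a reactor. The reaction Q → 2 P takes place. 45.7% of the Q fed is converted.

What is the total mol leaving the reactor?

Q reacted = 0.457 × 96.65 = 44.17 mol; ν_Q = −1, so ξ = 44.17/1 = 44.17 mol.
Outlet amounts (n = n₀ + ν ξ):
  Q: 96.65 − 1(44.17) = 52.48
  P: 0 + 2(44.17) = 88.34
  R: 64.62 (inert)
Total out = 52.48 + 88.34 + 64.62 = 205.4 mol.

205 mol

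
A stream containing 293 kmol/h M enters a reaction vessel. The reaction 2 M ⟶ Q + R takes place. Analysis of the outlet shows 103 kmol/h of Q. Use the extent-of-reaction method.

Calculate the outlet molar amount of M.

For Q: n = n₀ + 1ξ → 103 = 0 + 1ξ, giving ξ = 103 kmol/h.
Outlet amounts (n = n₀ + ν ξ):
  M: 293 − 2(103) = 87
  Q: 0 + 1(103) = 103
  R: 0 + 1(103) = 103

87 kmol/h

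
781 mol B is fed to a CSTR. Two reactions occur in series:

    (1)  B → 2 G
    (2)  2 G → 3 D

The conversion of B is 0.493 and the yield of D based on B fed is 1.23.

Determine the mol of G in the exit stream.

Conversion of B: B consumed = 1ξ₁ = 0.493 × 781 → ξ₁ = 385 mol.
Yield of D: 3ξ₂ / 781 = 1.23 → ξ₂ = 320.2 mol.
Outlet amounts (n = n₀ + Σ ν·ξ):
  B: 781 − 1(385) = 396
  G: 0 + 2(385) − 2(320.2) = 129.6
  D: 0 + 3(320.2) = 960.6

130 mol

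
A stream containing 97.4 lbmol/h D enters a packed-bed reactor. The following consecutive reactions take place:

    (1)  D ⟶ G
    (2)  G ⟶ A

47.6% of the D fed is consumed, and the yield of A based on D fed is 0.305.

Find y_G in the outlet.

Conversion of D: D consumed = 1ξ₁ = 0.476 × 97.4 → ξ₁ = 46.36 lbmol/h.
Yield of A: 1ξ₂ / 97.4 = 0.305 → ξ₂ = 29.71 lbmol/h.
Outlet amounts (n = n₀ + Σ ν·ξ):
  D: 97.4 − 1(46.36) = 51.04
  G: 0 + 1(46.36) − 1(29.71) = 16.66
  A: 0 + 1(29.71) = 29.71
Total out = 97.4 lbmol/h; y_G = 16.66 / 97.4 = 0.171.

0.171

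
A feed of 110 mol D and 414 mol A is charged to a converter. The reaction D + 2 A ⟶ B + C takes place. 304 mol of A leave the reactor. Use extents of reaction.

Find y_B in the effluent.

0.117

For A: n = n₀ − 2ξ → 304 = 414 − 2ξ, giving ξ = 55 mol.
Outlet amounts (n = n₀ + ν ξ):
  D: 110 − 1(55) = 55
  A: 414 − 2(55) = 304
  B: 0 + 1(55) = 55
  C: 0 + 1(55) = 55
Total out = 469 mol; y_B = 55 / 469 = 0.1173.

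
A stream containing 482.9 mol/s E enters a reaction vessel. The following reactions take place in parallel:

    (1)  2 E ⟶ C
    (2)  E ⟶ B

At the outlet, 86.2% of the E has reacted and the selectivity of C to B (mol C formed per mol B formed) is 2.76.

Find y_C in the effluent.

0.575

Conversion of E: E consumed = 0.862 × 482.9 = 416.3 mol/s = 2ξ₁ + 1ξ₂.
Selectivity: 1ξ₁ / (1ξ₂) = 2.76 → ξ₁ = 2.76 ξ₂.
Substitute: (2·2.76 + 1) ξ₂ = 416.3 → ξ₂ = 63.84 mol/s, ξ₁ = 176.2 mol/s.
Outlet amounts (n = n₀ + Σ ν·ξ):
  E: 482.9 − 2(176.2) − 1(63.84) = 66.64
  C: 0 + 1(176.2) = 176.2
  B: 0 + 1(63.84) = 63.84
Total out = 306.7 mol/s; y_C = 176.2 / 306.7 = 0.5745.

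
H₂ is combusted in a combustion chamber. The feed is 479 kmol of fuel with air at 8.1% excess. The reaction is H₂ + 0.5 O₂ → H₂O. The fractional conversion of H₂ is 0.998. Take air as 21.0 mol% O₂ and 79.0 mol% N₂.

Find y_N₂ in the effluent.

0.661

Stoichiometric O₂ = 0.5 × 479 = 239.5 kmol; O₂ fed = 239.5 × 1.081 = 258.9 kmol.
N₂ fed = 258.9 × 79/21 = 974 kmol.
Fuel reacted = 0.998 × 479 → ξ = 478 kmol.
Outlet (n = n₀ + ν ξ):
  H₂: 479 − 1(478) = 0.958
  O₂: 258.9 − 0.5(478) = 19.88
  N₂: 974 (inert)
  H₂O: 0 + 1(478) = 478
Total out = 1473 kmol; y_N₂ = 974 / 1473 = 0.6613.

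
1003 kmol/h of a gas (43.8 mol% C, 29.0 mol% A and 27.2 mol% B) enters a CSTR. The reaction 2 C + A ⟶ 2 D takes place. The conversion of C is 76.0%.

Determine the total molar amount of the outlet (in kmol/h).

836 kmol/h

C reacted = 0.76 × 439.3 = 333.9 kmol/h; ν_C = −2, so ξ = 333.9/2 = 166.9 kmol/h.
Outlet amounts (n = n₀ + ν ξ):
  C: 439.3 − 2(166.9) = 105.4
  A: 290.9 − 1(166.9) = 123.9
  D: 0 + 2(166.9) = 333.9
  B: 272.8 (inert)
Total out = 105.4 + 123.9 + 333.9 + 272.8 = 836.1 kmol/h.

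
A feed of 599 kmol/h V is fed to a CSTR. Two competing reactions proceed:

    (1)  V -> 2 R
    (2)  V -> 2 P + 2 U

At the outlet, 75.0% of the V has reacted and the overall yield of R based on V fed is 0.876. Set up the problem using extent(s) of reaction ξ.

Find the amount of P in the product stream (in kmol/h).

Yield of R: 2ξ₁ / 599 = 0.876 → ξ₁ = 262.4 kmol/h.
Conversion of V: 1ξ₁ + 1ξ₂ = 0.75 × 599 = 449.2 → ξ₂ = 186.9 kmol/h.
Outlet amounts (n = n₀ + Σ ν·ξ):
  V: 599 − 1(262.4) − 1(186.9) = 149.8
  R: 0 + 2(262.4) = 524.7
  P: 0 + 2(186.9) = 373.8
  U: 0 + 2(186.9) = 373.8

374 kmol/h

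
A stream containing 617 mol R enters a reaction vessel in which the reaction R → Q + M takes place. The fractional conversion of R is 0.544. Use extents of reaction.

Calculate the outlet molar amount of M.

R reacted = 0.544 × 617 = 335.6 mol; ν_R = −1, so ξ = 335.6/1 = 335.6 mol.
Outlet amounts (n = n₀ + ν ξ):
  R: 617 − 1(335.6) = 281.4
  Q: 0 + 1(335.6) = 335.6
  M: 0 + 1(335.6) = 335.6

336 mol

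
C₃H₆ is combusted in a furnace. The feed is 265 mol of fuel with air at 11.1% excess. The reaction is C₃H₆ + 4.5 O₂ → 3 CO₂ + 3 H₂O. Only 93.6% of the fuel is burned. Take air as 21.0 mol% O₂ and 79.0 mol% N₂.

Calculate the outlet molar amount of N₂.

4980 mol

Stoichiometric O₂ = 4.5 × 265 = 1192 mol; O₂ fed = 1192 × 1.111 = 1325 mol.
N₂ fed = 1325 × 79/21 = 4984 mol.
Fuel reacted = 0.936 × 265 → ξ = 248 mol.
Outlet (n = n₀ + ν ξ):
  C₃H₆: 265 − 1(248) = 16.96
  O₂: 1325 − 4.5(248) = 208.7
  N₂: 4984 (inert)
  CO₂: 0 + 3(248) = 744.1
  H₂O: 0 + 3(248) = 744.1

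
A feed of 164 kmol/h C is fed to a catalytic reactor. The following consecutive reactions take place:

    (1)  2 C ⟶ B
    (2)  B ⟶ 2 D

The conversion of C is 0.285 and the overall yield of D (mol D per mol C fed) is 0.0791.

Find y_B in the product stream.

0.115

Conversion of C: C consumed = 2ξ₁ = 0.285 × 164 → ξ₁ = 23.37 kmol/h.
Yield of D: 2ξ₂ / 164 = 0.0791 → ξ₂ = 6.486 kmol/h.
Outlet amounts (n = n₀ + Σ ν·ξ):
  C: 164 − 2(23.37) = 117.3
  B: 0 + 1(23.37) − 1(6.486) = 16.88
  D: 0 + 2(6.486) = 12.97
Total out = 147.1 kmol/h; y_B = 16.88 / 147.1 = 0.1148.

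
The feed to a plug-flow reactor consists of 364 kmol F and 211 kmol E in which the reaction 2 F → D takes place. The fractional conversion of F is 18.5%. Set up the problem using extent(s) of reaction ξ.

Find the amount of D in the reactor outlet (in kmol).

F reacted = 0.185 × 364 = 67.34 kmol; ν_F = −2, so ξ = 67.34/2 = 33.67 kmol.
Outlet amounts (n = n₀ + ν ξ):
  F: 364 − 2(33.67) = 296.7
  D: 0 + 1(33.67) = 33.67
  E: 211 (inert)

33.7 kmol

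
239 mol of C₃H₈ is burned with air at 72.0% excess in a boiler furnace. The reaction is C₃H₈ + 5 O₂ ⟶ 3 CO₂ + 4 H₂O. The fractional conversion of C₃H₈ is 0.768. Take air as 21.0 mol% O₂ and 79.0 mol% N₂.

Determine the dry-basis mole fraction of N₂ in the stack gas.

Stoichiometric O₂ = 5 × 239 = 1195 mol; O₂ fed = 1195 × 1.720 = 2055 mol.
N₂ fed = 2055 × 79/21 = 7732 mol.
Fuel reacted = 0.768 × 239 → ξ = 183.6 mol.
Outlet (n = n₀ + ν ξ):
  C₃H₈: 239 − 1(183.6) = 55.45
  O₂: 2055 − 5(183.6) = 1138
  N₂: 7732 (inert)
  CO₂: 0 + 3(183.6) = 550.7
  H₂O: 0 + 4(183.6) = 734.2
Dry total = 9476 mol; y_N₂ (dry) = 7732 / 9476 = 0.816.

0.816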